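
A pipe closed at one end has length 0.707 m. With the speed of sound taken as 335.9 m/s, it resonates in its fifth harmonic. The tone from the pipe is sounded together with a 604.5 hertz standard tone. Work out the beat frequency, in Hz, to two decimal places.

10.62 Hz

Closed pipe (odd harmonics): f_n = n·v/(4L) = 5·335.9/(4·0.707) = 593.8826 Hz.
f_beat = |593.8826 − 604.5| = 10.62 Hz.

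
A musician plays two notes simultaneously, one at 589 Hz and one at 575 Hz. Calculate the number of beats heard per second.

14 Hz

The beat frequency equals the magnitude of the frequency difference.
|589 − 575| = 14 Hz.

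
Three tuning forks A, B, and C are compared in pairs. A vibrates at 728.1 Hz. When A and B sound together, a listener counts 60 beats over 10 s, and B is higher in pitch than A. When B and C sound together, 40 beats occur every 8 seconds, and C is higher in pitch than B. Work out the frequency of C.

A–B: Beat frequency = 60/10 = 6 Hz.
B is above A, so f_B = 728.1 + 6 = 734.1 Hz.
B–C: Beat frequency = 40/8 = 5 Hz.
C is above B, so f_C = 734.1 + 5 = 739.1 Hz.

739.1 Hz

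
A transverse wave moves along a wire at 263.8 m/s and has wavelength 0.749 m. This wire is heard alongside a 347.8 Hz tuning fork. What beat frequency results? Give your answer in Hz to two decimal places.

4.40 Hz

Source frequency f = v/λ = 263.8/0.749 = 352.2029 Hz.
f_beat = |352.2029 − 347.8| = 4.40 Hz.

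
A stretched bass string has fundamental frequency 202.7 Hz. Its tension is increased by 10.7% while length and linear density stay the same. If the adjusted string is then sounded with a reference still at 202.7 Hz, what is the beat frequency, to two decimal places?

For a string, f ∝ √T, so the new frequency is 202.7·√1.107 = 213.2689 Hz.
f_beat = |213.2689 − 202.7| = 10.57 Hz.

10.57 Hz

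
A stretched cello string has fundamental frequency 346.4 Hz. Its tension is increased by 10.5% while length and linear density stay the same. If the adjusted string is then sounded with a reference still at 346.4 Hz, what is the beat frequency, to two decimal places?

For a string, f ∝ √T, so the new frequency is 346.4·√1.105 = 364.1321 Hz.
f_beat = |364.1321 − 346.4| = 17.73 Hz.

17.73 Hz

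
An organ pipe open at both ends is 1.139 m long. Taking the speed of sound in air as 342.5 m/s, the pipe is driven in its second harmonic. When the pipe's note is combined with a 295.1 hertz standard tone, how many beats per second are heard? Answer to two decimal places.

Open pipe: f_n = n·v/(2L) = 2·342.5/(2·1.139) = 300.7024 Hz.
f_beat = |300.7024 − 295.1| = 5.60 Hz.

5.60 Hz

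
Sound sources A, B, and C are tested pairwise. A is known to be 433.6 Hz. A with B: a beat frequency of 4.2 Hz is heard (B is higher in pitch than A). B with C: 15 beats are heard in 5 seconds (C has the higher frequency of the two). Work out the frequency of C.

B is above A, so f_B = 433.6 + 4.2 = 437.8 Hz.
B–C: Beat frequency = 15/5 = 3 Hz.
C is above B, so f_C = 437.8 + 3 = 440.8 Hz.

440.8 Hz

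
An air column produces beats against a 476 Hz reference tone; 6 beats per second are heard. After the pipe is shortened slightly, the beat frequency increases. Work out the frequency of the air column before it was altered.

482 Hz

|f − 476| = 6, so the air column was at either 470 Hz or 482 Hz.
A shorter pipe has a higher fundamental; the adjustment raises the air column's frequency.
The beat rate rose, so the adjustment moved the air column further from 476 Hz — it was already above the reference.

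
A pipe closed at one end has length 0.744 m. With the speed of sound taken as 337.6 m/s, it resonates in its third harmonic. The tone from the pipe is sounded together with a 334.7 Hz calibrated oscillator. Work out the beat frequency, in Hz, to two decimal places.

5.62 Hz

Closed pipe (odd harmonics): f_n = n·v/(4L) = 3·337.6/(4·0.744) = 340.3226 Hz.
f_beat = |340.3226 − 334.7| = 5.62 Hz.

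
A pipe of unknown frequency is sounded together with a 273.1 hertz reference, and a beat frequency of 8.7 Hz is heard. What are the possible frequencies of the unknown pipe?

264.4 Hz or 281.8 Hz

|f − 273.1| = 8.7, so f = 273.1 ± 8.7.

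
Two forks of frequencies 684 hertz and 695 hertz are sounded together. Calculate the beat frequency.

Beats arise from superposition of two nearby frequencies; the beat rate is |f₁ − f₂|.
|684 − 695| = 11 Hz.

11 Hz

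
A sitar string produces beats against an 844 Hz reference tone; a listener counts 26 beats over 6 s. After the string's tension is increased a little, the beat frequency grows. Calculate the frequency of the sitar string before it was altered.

848.3333 Hz

Beat frequency = 26/6 = 4.3333 Hz.
|f − 844| = 4.3333, so the sitar string was at either 839.6667 Hz or 848.3333 Hz.
Higher tension means higher frequency; the adjustment raises the sitar string's frequency.
The beat rate rose, so the adjustment moved the sitar string further from 844 Hz — it was already above the reference.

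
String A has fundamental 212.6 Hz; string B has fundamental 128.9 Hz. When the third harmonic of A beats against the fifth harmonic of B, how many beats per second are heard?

6.7 Hz

Third harmonic of the first: 3·212.6 = 637.8 Hz.
Fifth harmonic of the second: 5·128.9 = 644.5 Hz.
f_beat = |637.8 − 644.5| = 6.7 Hz.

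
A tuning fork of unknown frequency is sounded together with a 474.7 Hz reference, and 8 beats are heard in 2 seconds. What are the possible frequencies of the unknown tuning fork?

470.7 Hz or 478.7 Hz

Beat frequency = 8/2 = 4 Hz.
|f − 474.7| = 4, so f = 474.7 ± 4.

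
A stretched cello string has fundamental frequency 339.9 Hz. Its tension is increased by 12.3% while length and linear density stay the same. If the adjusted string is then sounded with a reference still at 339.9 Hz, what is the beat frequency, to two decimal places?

20.30 Hz

For a string, f ∝ √T, so the new frequency is 339.9·√1.123 = 360.1978 Hz.
f_beat = |360.1978 − 339.9| = 20.30 Hz.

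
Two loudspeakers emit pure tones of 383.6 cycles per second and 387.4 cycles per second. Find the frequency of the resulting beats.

3.8 Hz

f_beat = |f₁ − f₂|.
|383.6 − 387.4| = 3.8 Hz.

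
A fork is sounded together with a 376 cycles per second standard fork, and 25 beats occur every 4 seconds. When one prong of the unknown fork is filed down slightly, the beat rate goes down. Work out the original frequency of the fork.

369.75 Hz

Beat frequency = 25/4 = 6.25 Hz.
|f − 376| = 6.25, so the fork was at either 369.75 Hz or 382.25 Hz.
Filing a prong removes mass and raises the fork's frequency; the adjustment raises the fork's frequency.
The beat rate fell, so the adjustment moved the fork toward 376 Hz — it must have started below the reference.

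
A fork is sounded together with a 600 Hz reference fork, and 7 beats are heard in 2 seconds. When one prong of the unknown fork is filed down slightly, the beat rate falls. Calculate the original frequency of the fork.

Beat frequency = 7/2 = 3.5 Hz.
|f − 600| = 3.5, so the fork was at either 596.5 Hz or 603.5 Hz.
Filing a prong removes mass and raises the fork's frequency; the adjustment raises the fork's frequency.
The beat rate fell, so the adjustment moved the fork toward 600 Hz — it must have started below the reference.

596.5 Hz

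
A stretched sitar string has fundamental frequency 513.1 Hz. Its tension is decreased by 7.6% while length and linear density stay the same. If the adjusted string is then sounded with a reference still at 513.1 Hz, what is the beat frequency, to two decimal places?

For a string, f ∝ √T, so the new frequency is 513.1·√0.924 = 493.2170 Hz.
f_beat = |493.2170 − 513.1| = 19.88 Hz.

19.88 Hz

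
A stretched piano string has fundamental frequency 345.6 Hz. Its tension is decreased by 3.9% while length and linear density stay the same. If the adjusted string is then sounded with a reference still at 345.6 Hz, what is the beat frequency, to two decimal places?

For a string, f ∝ √T, so the new frequency is 345.6·√0.961 = 338.7938 Hz.
f_beat = |338.7938 − 345.6| = 6.81 Hz.

6.81 Hz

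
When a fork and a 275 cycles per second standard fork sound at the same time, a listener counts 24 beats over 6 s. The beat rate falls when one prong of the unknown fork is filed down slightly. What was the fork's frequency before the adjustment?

Beat frequency = 24/6 = 4 Hz.
|f − 275| = 4, so the fork was at either 271 Hz or 279 Hz.
Filing a prong removes mass and raises the fork's frequency; the adjustment raises the fork's frequency.
The beat rate fell, so the adjustment moved the fork toward 275 Hz — it must have started below the reference.

271 Hz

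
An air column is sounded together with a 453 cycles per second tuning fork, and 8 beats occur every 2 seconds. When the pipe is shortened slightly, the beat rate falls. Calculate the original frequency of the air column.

Beat frequency = 8/2 = 4 Hz.
|f − 453| = 4, so the air column was at either 449 Hz or 457 Hz.
A shorter pipe has a higher fundamental; the adjustment raises the air column's frequency.
The beat rate fell, so the adjustment moved the air column toward 453 Hz — it must have started below the reference.

449 Hz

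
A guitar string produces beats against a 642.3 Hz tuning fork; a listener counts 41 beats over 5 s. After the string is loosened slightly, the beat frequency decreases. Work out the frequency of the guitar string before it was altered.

Beat frequency = 41/5 = 8.2 Hz.
|f − 642.3| = 8.2, so the guitar string was at either 634.1 Hz or 650.5 Hz.
Reducing tension lowers a string's frequency; the adjustment lowers the guitar string's frequency.
The beat rate fell, so the adjustment moved the guitar string toward 642.3 Hz — it must have started above the reference.

650.5 Hz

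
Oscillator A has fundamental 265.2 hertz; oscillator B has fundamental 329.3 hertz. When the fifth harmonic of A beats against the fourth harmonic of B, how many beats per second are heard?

8.8 Hz

Fifth harmonic of the first: 5·265.2 = 1326.0 Hz.
Fourth harmonic of the second: 4·329.3 = 1317.2 Hz.
f_beat = |1326.0 − 1317.2| = 8.8 Hz.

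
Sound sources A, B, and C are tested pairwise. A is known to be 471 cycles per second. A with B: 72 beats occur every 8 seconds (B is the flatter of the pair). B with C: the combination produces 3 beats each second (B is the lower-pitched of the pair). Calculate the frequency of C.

A–B: Beat frequency = 72/8 = 9 Hz.
B is below A, so f_B = 471 − 9 = 462 Hz.
C is above B, so f_C = 462 + 3 = 465 Hz.

465 Hz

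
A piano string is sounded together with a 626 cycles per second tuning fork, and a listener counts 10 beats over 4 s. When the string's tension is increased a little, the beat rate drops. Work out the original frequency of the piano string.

Beat frequency = 10/4 = 2.5 Hz.
|f − 626| = 2.5, so the piano string was at either 623.5 Hz or 628.5 Hz.
Higher tension means higher frequency; the adjustment raises the piano string's frequency.
The beat rate fell, so the adjustment moved the piano string toward 626 Hz — it must have started below the reference.

623.5 Hz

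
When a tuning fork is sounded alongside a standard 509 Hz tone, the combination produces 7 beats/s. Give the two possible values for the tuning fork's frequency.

502 Hz or 516 Hz

|f − 509| = 7, so f = 509 ± 7.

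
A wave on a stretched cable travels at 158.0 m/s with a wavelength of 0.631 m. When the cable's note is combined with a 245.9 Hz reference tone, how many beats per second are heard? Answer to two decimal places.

4.50 Hz

Source frequency f = v/λ = 158.0/0.631 = 250.3962 Hz.
f_beat = |250.3962 − 245.9| = 4.50 Hz.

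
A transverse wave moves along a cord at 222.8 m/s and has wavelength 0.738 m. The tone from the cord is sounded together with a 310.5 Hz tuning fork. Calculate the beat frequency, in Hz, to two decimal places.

8.60 Hz

Source frequency f = v/λ = 222.8/0.738 = 301.8970 Hz.
f_beat = |301.8970 − 310.5| = 8.60 Hz.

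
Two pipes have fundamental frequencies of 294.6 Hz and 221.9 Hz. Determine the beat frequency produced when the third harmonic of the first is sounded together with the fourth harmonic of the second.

3.8 Hz

Third harmonic of the first: 3·294.6 = 883.8 Hz.
Fourth harmonic of the second: 4·221.9 = 887.6 Hz.
f_beat = |883.8 − 887.6| = 3.8 Hz.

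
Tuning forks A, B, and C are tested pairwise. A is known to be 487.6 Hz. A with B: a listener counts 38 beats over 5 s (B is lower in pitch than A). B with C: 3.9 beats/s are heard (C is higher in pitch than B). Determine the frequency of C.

483.9 Hz

A–B: Beat frequency = 38/5 = 7.6 Hz.
B is below A, so f_B = 487.6 − 7.6 = 480 Hz.
C is above B, so f_C = 480 + 3.9 = 483.9 Hz.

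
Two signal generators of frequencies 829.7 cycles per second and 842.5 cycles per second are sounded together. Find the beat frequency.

12.8 Hz

f_beat = |f₁ − f₂|.
|829.7 − 842.5| = 12.8 Hz.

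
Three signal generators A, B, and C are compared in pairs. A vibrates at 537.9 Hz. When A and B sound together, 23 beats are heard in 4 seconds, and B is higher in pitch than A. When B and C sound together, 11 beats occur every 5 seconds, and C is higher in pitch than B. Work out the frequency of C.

545.85 Hz

A–B: Beat frequency = 23/4 = 5.75 Hz.
B is above A, so f_B = 537.9 + 5.75 = 543.65 Hz.
B–C: Beat frequency = 11/5 = 2.2 Hz.
C is above B, so f_C = 543.65 + 2.2 = 545.85 Hz.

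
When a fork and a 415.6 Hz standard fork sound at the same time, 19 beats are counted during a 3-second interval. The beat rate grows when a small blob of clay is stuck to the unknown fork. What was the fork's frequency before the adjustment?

409.2667 Hz

Beat frequency = 19/3 = 6.3333 Hz.
|f − 415.6| = 6.3333, so the fork was at either 409.2667 Hz or 421.9333 Hz.
Adding mass to a fork lowers its frequency; the adjustment lowers the fork's frequency.
The beat rate rose, so the adjustment moved the fork further from 415.6 Hz — it was already below the reference.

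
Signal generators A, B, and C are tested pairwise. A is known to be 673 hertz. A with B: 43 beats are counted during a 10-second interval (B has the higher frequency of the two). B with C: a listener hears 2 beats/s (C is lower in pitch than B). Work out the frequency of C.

A–B: Beat frequency = 43/10 = 4.3 Hz.
B is above A, so f_B = 673 + 4.3 = 677.3 Hz.
C is below B, so f_C = 677.3 − 2 = 675.3 Hz.

675.3 Hz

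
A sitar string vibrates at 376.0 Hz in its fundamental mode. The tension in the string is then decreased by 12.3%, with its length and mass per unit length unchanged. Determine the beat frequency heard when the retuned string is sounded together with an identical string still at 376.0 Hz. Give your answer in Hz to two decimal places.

23.88 Hz

For a string, f ∝ √T, so the new frequency is 376.0·√0.877 = 352.1175 Hz.
f_beat = |352.1175 − 376.0| = 23.88 Hz.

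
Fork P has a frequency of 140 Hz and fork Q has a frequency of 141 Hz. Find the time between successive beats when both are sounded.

1.000 s

f_beat = |140 − 141| = 1 Hz.
Beat period T = 1 / f_beat = 1 / 1 s.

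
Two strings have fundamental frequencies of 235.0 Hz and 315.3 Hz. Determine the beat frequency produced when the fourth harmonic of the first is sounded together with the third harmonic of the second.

5.9 Hz

Fourth harmonic of the first: 4·235.0 = 940.0 Hz.
Third harmonic of the second: 3·315.3 = 945.9 Hz.
f_beat = |940.0 − 945.9| = 5.9 Hz.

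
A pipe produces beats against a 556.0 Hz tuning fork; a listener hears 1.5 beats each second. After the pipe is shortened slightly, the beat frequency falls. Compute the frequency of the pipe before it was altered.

|f − 556.0| = 1.5, so the pipe was at either 554.5 Hz or 557.5 Hz.
A shorter pipe has a higher fundamental; the adjustment raises the pipe's frequency.
The beat rate fell, so the adjustment moved the pipe toward 556.0 Hz — it must have started below the reference.

554.5 Hz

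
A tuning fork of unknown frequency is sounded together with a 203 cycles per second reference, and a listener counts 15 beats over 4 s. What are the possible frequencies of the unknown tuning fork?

199.25 Hz or 206.75 Hz

Beat frequency = 15/4 = 3.75 Hz.
|f − 203| = 3.75, so f = 203 ± 3.75.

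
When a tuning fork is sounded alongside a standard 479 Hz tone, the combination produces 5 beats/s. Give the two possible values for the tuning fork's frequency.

474 Hz or 484 Hz

|f − 479| = 5, so f = 479 ± 5.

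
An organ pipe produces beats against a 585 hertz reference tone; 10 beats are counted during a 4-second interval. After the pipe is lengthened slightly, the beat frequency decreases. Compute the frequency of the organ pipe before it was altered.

Beat frequency = 10/4 = 2.5 Hz.
|f − 585| = 2.5, so the organ pipe was at either 582.5 Hz or 587.5 Hz.
A longer pipe has a lower fundamental; the adjustment lowers the organ pipe's frequency.
The beat rate fell, so the adjustment moved the organ pipe toward 585 Hz — it must have started above the reference.

587.5 Hz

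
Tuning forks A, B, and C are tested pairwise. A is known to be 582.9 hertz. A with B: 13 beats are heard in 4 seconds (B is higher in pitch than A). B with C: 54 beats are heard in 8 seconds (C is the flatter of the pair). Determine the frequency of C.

579.4 Hz

A–B: Beat frequency = 13/4 = 3.25 Hz.
B is above A, so f_B = 582.9 + 3.25 = 586.15 Hz.
B–C: Beat frequency = 54/8 = 6.75 Hz.
C is below B, so f_C = 586.15 − 6.75 = 579.4 Hz.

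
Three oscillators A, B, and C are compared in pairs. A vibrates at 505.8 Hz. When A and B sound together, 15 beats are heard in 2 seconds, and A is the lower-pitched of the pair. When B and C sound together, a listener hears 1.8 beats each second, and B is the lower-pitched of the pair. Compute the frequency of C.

515.1 Hz

A–B: Beat frequency = 15/2 = 7.5 Hz.
B is above A, so f_B = 505.8 + 7.5 = 513.3 Hz.
C is above B, so f_C = 513.3 + 1.8 = 515.1 Hz.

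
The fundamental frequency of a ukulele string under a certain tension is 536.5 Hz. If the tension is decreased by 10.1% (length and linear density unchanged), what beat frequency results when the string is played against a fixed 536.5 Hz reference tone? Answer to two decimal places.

27.81 Hz

For a string, f ∝ √T, so the new frequency is 536.5·√0.899 = 508.6858 Hz.
f_beat = |508.6858 − 536.5| = 27.81 Hz.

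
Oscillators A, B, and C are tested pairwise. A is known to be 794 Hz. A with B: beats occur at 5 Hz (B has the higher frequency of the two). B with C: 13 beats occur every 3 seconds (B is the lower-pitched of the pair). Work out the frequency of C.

803.3333 Hz

B is above A, so f_B = 794 + 5 = 799 Hz.
B–C: Beat frequency = 13/3 = 4.3333 Hz.
C is above B, so f_C = 799 + 4.3333 = 803.3333 Hz.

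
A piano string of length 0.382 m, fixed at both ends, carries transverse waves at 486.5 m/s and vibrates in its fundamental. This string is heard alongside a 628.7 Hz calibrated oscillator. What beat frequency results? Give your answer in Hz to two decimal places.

For a string fixed at both ends, f_n = n·v/(2L) = 1·486.5/(2·0.382) = 636.7801 Hz.
f_beat = |636.7801 − 628.7| = 8.08 Hz.

8.08 Hz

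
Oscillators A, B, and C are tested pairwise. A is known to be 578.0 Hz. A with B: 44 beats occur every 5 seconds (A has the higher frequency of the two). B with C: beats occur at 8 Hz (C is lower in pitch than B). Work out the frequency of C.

A–B: Beat frequency = 44/5 = 8.8 Hz.
B is below A, so f_B = 578.0 − 8.8 = 569.2 Hz.
C is below B, so f_C = 569.2 − 8 = 561.2 Hz.

561.2 Hz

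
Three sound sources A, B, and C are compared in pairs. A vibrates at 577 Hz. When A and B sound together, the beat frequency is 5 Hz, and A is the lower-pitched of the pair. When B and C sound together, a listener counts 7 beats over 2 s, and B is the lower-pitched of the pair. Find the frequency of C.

B is above A, so f_B = 577 + 5 = 582 Hz.
B–C: Beat frequency = 7/2 = 3.5 Hz.
C is above B, so f_C = 582 + 3.5 = 585.5 Hz.

585.5 Hz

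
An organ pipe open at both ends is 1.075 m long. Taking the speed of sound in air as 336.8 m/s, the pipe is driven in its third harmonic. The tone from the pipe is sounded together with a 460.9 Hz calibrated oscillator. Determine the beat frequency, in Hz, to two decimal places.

9.05 Hz

Open pipe: f_n = n·v/(2L) = 3·336.8/(2·1.075) = 469.9535 Hz.
f_beat = |469.9535 − 460.9| = 9.05 Hz.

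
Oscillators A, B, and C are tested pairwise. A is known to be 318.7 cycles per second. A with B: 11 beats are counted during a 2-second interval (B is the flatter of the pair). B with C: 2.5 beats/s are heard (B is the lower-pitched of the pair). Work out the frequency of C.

315.7 Hz

A–B: Beat frequency = 11/2 = 5.5 Hz.
B is below A, so f_B = 318.7 − 5.5 = 313.2 Hz.
C is above B, so f_C = 313.2 + 2.5 = 315.7 Hz.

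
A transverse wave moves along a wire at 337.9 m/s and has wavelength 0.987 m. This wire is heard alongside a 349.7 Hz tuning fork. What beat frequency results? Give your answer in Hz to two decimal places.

Source frequency f = v/λ = 337.9/0.987 = 342.3506 Hz.
f_beat = |342.3506 − 349.7| = 7.35 Hz.

7.35 Hz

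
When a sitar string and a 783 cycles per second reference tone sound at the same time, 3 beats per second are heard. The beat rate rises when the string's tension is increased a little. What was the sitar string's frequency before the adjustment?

|f − 783| = 3, so the sitar string was at either 780 Hz or 786 Hz.
Higher tension means higher frequency; the adjustment raises the sitar string's frequency.
The beat rate rose, so the adjustment moved the sitar string further from 783 Hz — it was already above the reference.

786 Hz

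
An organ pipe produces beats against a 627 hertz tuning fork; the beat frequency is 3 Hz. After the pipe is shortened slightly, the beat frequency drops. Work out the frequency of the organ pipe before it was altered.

624 Hz

|f − 627| = 3, so the organ pipe was at either 624 Hz or 630 Hz.
A shorter pipe has a higher fundamental; the adjustment raises the organ pipe's frequency.
The beat rate fell, so the adjustment moved the organ pipe toward 627 Hz — it must have started below the reference.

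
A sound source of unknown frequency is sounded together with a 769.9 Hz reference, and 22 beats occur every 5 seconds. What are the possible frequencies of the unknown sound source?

Beat frequency = 22/5 = 4.4 Hz.
|f − 769.9| = 4.4, so f = 769.9 ± 4.4.

765.5 Hz or 774.3 Hz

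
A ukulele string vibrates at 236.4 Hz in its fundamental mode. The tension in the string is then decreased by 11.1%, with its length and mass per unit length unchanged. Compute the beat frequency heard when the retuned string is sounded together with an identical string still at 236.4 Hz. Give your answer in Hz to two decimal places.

13.51 Hz

For a string, f ∝ √T, so the new frequency is 236.4·√0.889 = 222.8940 Hz.
f_beat = |222.8940 − 236.4| = 13.51 Hz.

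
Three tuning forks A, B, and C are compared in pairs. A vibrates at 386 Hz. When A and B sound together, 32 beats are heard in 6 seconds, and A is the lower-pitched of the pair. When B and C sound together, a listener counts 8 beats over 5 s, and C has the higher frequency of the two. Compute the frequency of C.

392.9333 Hz

A–B: Beat frequency = 32/6 = 5.3333 Hz.
B is above A, so f_B = 386 + 5.3333 = 391.3333 Hz.
B–C: Beat frequency = 8/5 = 1.6 Hz.
C is above B, so f_C = 391.3333 + 1.6 = 392.9333 Hz.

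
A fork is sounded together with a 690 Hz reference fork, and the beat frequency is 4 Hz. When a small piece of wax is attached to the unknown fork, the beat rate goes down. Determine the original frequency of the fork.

|f − 690| = 4, so the fork was at either 686 Hz or 694 Hz.
Loading a fork with wax lowers its frequency; the adjustment lowers the fork's frequency.
The beat rate fell, so the adjustment moved the fork toward 690 Hz — it must have started above the reference.

694 Hz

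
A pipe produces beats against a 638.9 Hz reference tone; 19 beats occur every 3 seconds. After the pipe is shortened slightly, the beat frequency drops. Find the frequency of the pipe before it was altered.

632.5667 Hz

Beat frequency = 19/3 = 6.3333 Hz.
|f − 638.9| = 6.3333, so the pipe was at either 632.5667 Hz or 645.2333 Hz.
A shorter pipe has a higher fundamental; the adjustment raises the pipe's frequency.
The beat rate fell, so the adjustment moved the pipe toward 638.9 Hz — it must have started below the reference.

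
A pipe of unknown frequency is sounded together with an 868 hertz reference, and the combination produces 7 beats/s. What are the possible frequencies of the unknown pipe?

|f − 868| = 7, so f = 868 ± 7.

861 Hz or 875 Hz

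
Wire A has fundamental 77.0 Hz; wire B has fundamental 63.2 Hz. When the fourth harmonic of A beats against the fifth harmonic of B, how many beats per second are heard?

8.0 Hz

Fourth harmonic of the first: 4·77.0 = 308.0 Hz.
Fifth harmonic of the second: 5·63.2 = 316.0 Hz.
f_beat = |308.0 − 316.0| = 8.0 Hz.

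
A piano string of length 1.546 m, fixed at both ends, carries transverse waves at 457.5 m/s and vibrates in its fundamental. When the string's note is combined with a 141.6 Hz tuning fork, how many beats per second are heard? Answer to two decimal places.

For a string fixed at both ends, f_n = n·v/(2L) = 1·457.5/(2·1.546) = 147.9625 Hz.
f_beat = |147.9625 − 141.6| = 6.36 Hz.

6.36 Hz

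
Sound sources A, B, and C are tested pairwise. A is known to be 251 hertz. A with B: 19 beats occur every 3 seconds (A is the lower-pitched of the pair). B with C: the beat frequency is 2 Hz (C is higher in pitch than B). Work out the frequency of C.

259.3333 Hz

A–B: Beat frequency = 19/3 = 6.3333 Hz.
B is above A, so f_B = 251 + 6.3333 = 257.3333 Hz.
C is above B, so f_C = 257.3333 + 2 = 259.3333 Hz.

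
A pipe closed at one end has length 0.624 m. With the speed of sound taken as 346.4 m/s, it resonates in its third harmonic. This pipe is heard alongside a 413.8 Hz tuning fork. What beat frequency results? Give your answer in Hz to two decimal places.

2.55 Hz

Closed pipe (odd harmonics): f_n = n·v/(4L) = 3·346.4/(4·0.624) = 416.3462 Hz.
f_beat = |416.3462 − 413.8| = 2.55 Hz.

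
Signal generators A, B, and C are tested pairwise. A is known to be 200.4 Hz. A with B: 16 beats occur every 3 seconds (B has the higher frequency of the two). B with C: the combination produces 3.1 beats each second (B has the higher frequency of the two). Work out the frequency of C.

202.6333 Hz

A–B: Beat frequency = 16/3 = 5.3333 Hz.
B is above A, so f_B = 200.4 + 5.3333 = 205.7333 Hz.
C is below B, so f_C = 205.7333 − 3.1 = 202.6333 Hz.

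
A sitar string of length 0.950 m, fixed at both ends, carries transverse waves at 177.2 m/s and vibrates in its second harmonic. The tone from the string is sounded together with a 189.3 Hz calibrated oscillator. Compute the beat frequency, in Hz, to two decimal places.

For a string fixed at both ends, f_n = n·v/(2L) = 2·177.2/(2·0.950) = 186.5263 Hz.
f_beat = |186.5263 − 189.3| = 2.77 Hz.

2.77 Hz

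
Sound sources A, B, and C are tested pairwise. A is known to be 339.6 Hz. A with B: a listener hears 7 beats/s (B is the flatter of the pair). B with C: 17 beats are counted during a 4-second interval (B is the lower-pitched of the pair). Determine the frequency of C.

336.85 Hz

B is below A, so f_B = 339.6 − 7 = 332.6 Hz.
B–C: Beat frequency = 17/4 = 4.25 Hz.
C is above B, so f_C = 332.6 + 4.25 = 336.85 Hz.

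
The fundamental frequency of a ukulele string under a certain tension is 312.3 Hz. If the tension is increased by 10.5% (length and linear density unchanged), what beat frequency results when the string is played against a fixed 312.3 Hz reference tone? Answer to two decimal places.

15.99 Hz

For a string, f ∝ √T, so the new frequency is 312.3·√1.105 = 328.2866 Hz.
f_beat = |328.2866 − 312.3| = 15.99 Hz.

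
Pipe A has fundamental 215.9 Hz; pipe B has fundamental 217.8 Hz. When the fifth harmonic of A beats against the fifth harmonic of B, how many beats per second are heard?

Fifth harmonic of the first: 5·215.9 = 1079.5 Hz.
Fifth harmonic of the second: 5·217.8 = 1089.0 Hz.
f_beat = |1079.5 − 1089.0| = 9.5 Hz.

9.5 Hz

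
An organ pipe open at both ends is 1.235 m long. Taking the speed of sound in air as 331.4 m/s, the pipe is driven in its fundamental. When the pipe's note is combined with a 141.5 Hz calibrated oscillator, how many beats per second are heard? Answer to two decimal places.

Open pipe: f_n = n·v/(2L) = 1·331.4/(2·1.235) = 134.1700 Hz.
f_beat = |134.1700 − 141.5| = 7.33 Hz.

7.33 Hz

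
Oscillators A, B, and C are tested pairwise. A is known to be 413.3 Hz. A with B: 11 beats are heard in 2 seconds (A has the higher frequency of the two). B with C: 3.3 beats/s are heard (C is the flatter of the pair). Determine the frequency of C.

A–B: Beat frequency = 11/2 = 5.5 Hz.
B is below A, so f_B = 413.3 − 5.5 = 407.8 Hz.
C is below B, so f_C = 407.8 − 3.3 = 404.5 Hz.

404.5 Hz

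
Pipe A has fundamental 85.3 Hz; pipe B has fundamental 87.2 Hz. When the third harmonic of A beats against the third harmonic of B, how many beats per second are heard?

5.7 Hz

Third harmonic of the first: 3·85.3 = 255.9 Hz.
Third harmonic of the second: 3·87.2 = 261.6 Hz.
f_beat = |255.9 − 261.6| = 5.7 Hz.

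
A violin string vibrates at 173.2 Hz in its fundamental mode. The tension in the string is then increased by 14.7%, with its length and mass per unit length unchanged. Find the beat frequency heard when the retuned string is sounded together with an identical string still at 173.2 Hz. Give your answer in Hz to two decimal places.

12.29 Hz

For a string, f ∝ √T, so the new frequency is 173.2·√1.147 = 185.4939 Hz.
f_beat = |185.4939 − 173.2| = 12.29 Hz.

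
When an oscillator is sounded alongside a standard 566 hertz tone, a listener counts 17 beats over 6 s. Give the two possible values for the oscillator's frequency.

563.1667 Hz or 568.8333 Hz

Beat frequency = 17/6 = 2.8333 Hz.
|f − 566| = 2.8333, so f = 566 ± 2.8333.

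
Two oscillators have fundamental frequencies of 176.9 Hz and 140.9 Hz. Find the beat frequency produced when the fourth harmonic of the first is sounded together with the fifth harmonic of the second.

Fourth harmonic of the first: 4·176.9 = 707.6 Hz.
Fifth harmonic of the second: 5·140.9 = 704.5 Hz.
f_beat = |707.6 − 704.5| = 3.1 Hz.

3.1 Hz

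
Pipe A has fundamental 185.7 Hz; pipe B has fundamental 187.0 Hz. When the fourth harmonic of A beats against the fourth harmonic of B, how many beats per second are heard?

Fourth harmonic of the first: 4·185.7 = 742.8 Hz.
Fourth harmonic of the second: 4·187.0 = 748.0 Hz.
f_beat = |742.8 − 748.0| = 5.2 Hz.

5.2 Hz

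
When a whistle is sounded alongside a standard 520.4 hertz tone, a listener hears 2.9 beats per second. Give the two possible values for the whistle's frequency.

517.5 Hz or 523.3 Hz

|f − 520.4| = 2.9, so f = 520.4 ± 2.9.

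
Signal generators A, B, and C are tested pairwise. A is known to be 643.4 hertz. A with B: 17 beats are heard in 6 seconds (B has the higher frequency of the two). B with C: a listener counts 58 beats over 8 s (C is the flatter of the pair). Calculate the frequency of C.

638.9833 Hz

A–B: Beat frequency = 17/6 = 2.8333 Hz.
B is above A, so f_B = 643.4 + 2.8333 = 646.2333 Hz.
B–C: Beat frequency = 58/8 = 7.25 Hz.
C is below B, so f_C = 646.2333 − 7.25 = 638.9833 Hz.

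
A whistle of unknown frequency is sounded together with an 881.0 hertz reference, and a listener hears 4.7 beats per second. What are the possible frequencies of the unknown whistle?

|f − 881.0| = 4.7, so f = 881.0 ± 4.7.

876.3 Hz or 885.7 Hz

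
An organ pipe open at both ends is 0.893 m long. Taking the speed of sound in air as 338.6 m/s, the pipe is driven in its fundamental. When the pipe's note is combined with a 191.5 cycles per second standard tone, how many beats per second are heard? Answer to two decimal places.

Open pipe: f_n = n·v/(2L) = 1·338.6/(2·0.893) = 189.5857 Hz.
f_beat = |189.5857 − 191.5| = 1.91 Hz.

1.91 Hz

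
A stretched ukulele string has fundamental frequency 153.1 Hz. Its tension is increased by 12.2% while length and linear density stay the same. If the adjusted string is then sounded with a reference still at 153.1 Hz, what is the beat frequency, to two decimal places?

9.07 Hz

For a string, f ∝ √T, so the new frequency is 153.1·√1.122 = 162.1704 Hz.
f_beat = |162.1704 − 153.1| = 9.07 Hz.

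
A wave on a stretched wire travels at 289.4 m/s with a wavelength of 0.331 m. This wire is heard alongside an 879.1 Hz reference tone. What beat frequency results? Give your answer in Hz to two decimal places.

Source frequency f = v/λ = 289.4/0.331 = 874.3202 Hz.
f_beat = |874.3202 − 879.1| = 4.78 Hz.

4.78 Hz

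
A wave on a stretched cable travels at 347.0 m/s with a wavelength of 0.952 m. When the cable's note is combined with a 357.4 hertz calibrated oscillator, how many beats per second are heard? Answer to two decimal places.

Source frequency f = v/λ = 347.0/0.952 = 364.4958 Hz.
f_beat = |364.4958 − 357.4| = 7.10 Hz.

7.10 Hz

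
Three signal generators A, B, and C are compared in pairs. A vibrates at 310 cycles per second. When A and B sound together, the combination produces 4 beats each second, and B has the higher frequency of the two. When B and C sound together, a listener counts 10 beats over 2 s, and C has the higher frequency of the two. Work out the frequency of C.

B is above A, so f_B = 310 + 4 = 314 Hz.
B–C: Beat frequency = 10/2 = 5 Hz.
C is above B, so f_C = 314 + 5 = 319 Hz.

319 Hz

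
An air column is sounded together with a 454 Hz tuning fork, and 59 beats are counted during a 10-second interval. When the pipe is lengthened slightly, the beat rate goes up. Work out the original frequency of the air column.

Beat frequency = 59/10 = 5.9 Hz.
|f − 454| = 5.9, so the air column was at either 448.1 Hz or 459.9 Hz.
A longer pipe has a lower fundamental; the adjustment lowers the air column's frequency.
The beat rate rose, so the adjustment moved the air column further from 454 Hz — it was already below the reference.

448.1 Hz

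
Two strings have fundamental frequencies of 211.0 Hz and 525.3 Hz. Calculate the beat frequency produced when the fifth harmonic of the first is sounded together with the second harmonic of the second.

4.4 Hz

Fifth harmonic of the first: 5·211.0 = 1055.0 Hz.
Second harmonic of the second: 2·525.3 = 1050.6 Hz.
f_beat = |1055.0 − 1050.6| = 4.4 Hz.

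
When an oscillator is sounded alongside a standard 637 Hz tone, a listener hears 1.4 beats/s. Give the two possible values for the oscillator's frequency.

635.6 Hz or 638.4 Hz

|f − 637| = 1.4, so f = 637 ± 1.4.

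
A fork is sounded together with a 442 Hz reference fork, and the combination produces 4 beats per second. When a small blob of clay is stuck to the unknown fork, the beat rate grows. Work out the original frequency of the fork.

|f − 442| = 4, so the fork was at either 438 Hz or 446 Hz.
Adding mass to a fork lowers its frequency; the adjustment lowers the fork's frequency.
The beat rate rose, so the adjustment moved the fork further from 442 Hz — it was already below the reference.

438 Hz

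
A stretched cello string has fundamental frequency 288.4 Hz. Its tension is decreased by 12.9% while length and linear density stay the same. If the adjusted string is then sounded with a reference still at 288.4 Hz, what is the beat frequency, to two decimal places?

For a string, f ∝ √T, so the new frequency is 288.4·√0.871 = 269.1562 Hz.
f_beat = |269.1562 − 288.4| = 19.24 Hz.

19.24 Hz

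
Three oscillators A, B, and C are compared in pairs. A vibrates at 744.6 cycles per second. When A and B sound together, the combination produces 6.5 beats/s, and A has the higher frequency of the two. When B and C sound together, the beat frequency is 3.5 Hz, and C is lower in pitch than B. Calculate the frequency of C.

B is below A, so f_B = 744.6 − 6.5 = 738.1 Hz.
C is below B, so f_C = 738.1 − 3.5 = 734.6 Hz.

734.6 Hz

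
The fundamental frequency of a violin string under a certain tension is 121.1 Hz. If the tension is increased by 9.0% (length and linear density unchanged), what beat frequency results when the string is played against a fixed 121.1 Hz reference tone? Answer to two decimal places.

For a string, f ∝ √T, so the new frequency is 121.1·√1.090 = 126.4321 Hz.
f_beat = |126.4321 − 121.1| = 5.33 Hz.

5.33 Hz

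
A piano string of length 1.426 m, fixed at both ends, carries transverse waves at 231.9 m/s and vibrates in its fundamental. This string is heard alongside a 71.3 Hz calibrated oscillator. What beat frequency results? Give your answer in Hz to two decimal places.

10.01 Hz

For a string fixed at both ends, f_n = n·v/(2L) = 1·231.9/(2·1.426) = 81.3114 Hz.
f_beat = |81.3114 − 71.3| = 10.01 Hz.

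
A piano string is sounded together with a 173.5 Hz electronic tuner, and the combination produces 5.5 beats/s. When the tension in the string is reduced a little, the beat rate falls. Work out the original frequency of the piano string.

|f − 173.5| = 5.5, so the piano string was at either 168 Hz or 179 Hz.
Lower tension means lower frequency; the adjustment lowers the piano string's frequency.
The beat rate fell, so the adjustment moved the piano string toward 173.5 Hz — it must have started above the reference.

179 Hz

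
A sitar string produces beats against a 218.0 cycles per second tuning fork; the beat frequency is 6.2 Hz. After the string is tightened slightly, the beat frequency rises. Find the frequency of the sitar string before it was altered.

224.2 Hz

|f − 218.0| = 6.2, so the sitar string was at either 211.8 Hz or 224.2 Hz.
Increasing tension raises a string's frequency; the adjustment raises the sitar string's frequency.
The beat rate rose, so the adjustment moved the sitar string further from 218.0 Hz — it was already above the reference.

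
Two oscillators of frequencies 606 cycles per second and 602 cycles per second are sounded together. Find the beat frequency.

4 Hz

f_beat = |f₁ − f₂|.
|606 − 602| = 4 Hz.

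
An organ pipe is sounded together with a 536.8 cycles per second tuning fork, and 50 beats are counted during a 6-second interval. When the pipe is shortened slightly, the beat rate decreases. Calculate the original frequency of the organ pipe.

528.4667 Hz

Beat frequency = 50/6 = 8.3333 Hz.
|f − 536.8| = 8.3333, so the organ pipe was at either 528.4667 Hz or 545.1333 Hz.
A shorter pipe has a higher fundamental; the adjustment raises the organ pipe's frequency.
The beat rate fell, so the adjustment moved the organ pipe toward 536.8 Hz — it must have started below the reference.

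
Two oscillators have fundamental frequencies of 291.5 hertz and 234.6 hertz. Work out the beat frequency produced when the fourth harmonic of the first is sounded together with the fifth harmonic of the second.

Fourth harmonic of the first: 4·291.5 = 1166.0 Hz.
Fifth harmonic of the second: 5·234.6 = 1173.0 Hz.
f_beat = |1166.0 − 1173.0| = 7.0 Hz.

7.0 Hz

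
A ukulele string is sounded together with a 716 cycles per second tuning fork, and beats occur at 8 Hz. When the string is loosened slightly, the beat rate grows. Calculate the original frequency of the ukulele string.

|f − 716| = 8, so the ukulele string was at either 708 Hz or 724 Hz.
Reducing tension lowers a string's frequency; the adjustment lowers the ukulele string's frequency.
The beat rate rose, so the adjustment moved the ukulele string further from 716 Hz — it was already below the reference.

708 Hz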